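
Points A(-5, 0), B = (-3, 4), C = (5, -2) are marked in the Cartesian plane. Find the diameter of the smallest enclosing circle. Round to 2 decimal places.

Side lengths²: AB² = 20, AC² = 104, BC² = 100.
Since AC² = 104 < 100 + 20 = 120, the triangle is acute, so the smallest enclosing circle is the circumcircle.
Circumcentre = (2/11, -1/11), r² = 3250/121.
Diameter = 2r = 2√(3250/121) ≈ 10.37.

10.37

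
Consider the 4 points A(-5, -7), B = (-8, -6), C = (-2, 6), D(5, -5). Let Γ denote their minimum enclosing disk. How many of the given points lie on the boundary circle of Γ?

The minimum enclosing circle of a finite set is fixed by two of the points (as a diameter) or three (as a circumcircle).
The minimum enclosing circle is determined by three boundary points: B, C, D.
Their circumcentre is (-1.8, -1.6) with r² = 57.8.
The farthest remaining point A is at distance² 39.4 ≤ 57.8.
The points at distance exactly r from the centre are B, C, D — 3 points.

3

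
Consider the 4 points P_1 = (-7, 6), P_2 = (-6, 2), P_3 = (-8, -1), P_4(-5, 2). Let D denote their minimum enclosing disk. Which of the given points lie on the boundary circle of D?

P_1, P_3

The farthest pair is P_1–P_3 with squared distance 50. The circle on this segment as diameter has centre (-7.5, 2.5) and r² = 50/4 = 12.5.
Check P_2: distance² to centre = 2.5 ≤ 12.5, so it lies inside.
All remaining points lie in this disk, and no smaller disk contains both endpoints, so this is the minimum enclosing circle.
The points at distance exactly r from the centre are P_1, P_3 — 2 points.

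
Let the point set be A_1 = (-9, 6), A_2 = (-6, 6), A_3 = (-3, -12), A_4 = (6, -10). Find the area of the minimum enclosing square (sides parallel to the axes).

The bounding box has width 15 and height 18.
An axis-aligned square enclosing the set must have side ≥ max(width, height).
So the minimum side is max(15, 18) = 18.
Area = 18² = 324.

324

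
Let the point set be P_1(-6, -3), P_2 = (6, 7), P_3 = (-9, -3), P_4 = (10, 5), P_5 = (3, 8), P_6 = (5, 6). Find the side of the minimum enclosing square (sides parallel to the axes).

The bounding box has width 19 and height 11.
An axis-aligned square enclosing the set must have side ≥ max(width, height).
So the minimum side is max(19, 11) = 19.

19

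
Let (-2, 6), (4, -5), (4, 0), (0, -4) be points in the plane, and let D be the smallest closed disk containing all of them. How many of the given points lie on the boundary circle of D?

The minimum enclosing circle of a finite set is fixed by two of the points (as a diameter) or three (as a circumcircle).
The farthest pair is (-2, 6)–(4, -5) with squared distance 157. The circle on this segment as diameter has centre (1, 0.5) and r² = 157/4 = 39.25.
Check (4, 0): distance² to centre = 9.25 ≤ 39.25, so it lies inside.
All remaining points lie in this disk, and no smaller disk contains both endpoints, so this is the minimum enclosing circle.
The points at distance exactly r from the centre are (-2, 6), (4, -5) — 2 points.

2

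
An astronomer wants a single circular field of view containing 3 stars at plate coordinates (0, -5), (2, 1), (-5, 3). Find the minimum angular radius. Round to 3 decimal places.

4.721

Call the three points A, B, C in the order given.
Side lengths²: AB² = 40, AC² = 89, BC² = 53.
Since AC² = 89 < 53 + 40 = 93, the triangle is acute, so the smallest enclosing circle is the circumcircle.
Circumcentre = (-107/46, -41/46), r² = 23585/1058.
r = √(23585/1058) ≈ 4.721.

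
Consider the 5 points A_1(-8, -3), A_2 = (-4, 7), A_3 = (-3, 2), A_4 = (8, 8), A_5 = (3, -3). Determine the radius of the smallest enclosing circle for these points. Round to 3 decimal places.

The minimum enclosing circle of a finite set is fixed by two of the points (as a diameter) or three (as a circumcircle).
The farthest pair is A_1–A_4 with squared distance 377. The circle on this segment as diameter has centre (0, 2.5) and r² = 377/4 = 94.25.
Check A_2: distance² to centre = 36.25 ≤ 94.25, so it lies inside.
All remaining points lie in this disk, and no smaller disk contains both endpoints, so this is the minimum enclosing circle.
r = √(94.25) ≈ 9.708.

9.708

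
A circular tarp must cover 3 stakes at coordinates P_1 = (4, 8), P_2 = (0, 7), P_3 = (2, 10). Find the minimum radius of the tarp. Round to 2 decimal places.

Side lengths²: P_1P_2² = 17, P_1P_3² = 8, P_2P_3² = 13.
Since P_1P_2² = 17 < 13 + 8 = 21, the triangle is acute, so the smallest enclosing circle is the circumcircle.
Circumcentre = (1.9, 7.9), r² = 4.42.
r = √(4.42) ≈ 2.10.

2.10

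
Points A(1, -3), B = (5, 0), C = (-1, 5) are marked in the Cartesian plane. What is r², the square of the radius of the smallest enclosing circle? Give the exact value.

25925/1444

Side lengths²: AB² = 25, AC² = 68, BC² = 61.
Since AC² = 68 < 61 + 25 = 86, the triangle is acute, so the smallest enclosing circle is the circumcircle.
Circumcentre = (18/19, 47/38), r² = 25925/1444.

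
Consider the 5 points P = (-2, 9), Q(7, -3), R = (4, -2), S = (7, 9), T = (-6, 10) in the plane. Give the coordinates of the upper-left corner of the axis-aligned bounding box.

x-range [-6, 7], y-range [-3, 10].
The upper-left corner is (-6, 10).

(-6, 10)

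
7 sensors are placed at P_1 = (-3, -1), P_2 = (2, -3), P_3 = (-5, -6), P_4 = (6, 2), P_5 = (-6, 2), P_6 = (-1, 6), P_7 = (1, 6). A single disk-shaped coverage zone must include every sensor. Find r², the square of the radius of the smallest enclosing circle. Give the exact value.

The minimum enclosing circle of a finite set is fixed by two of the points (as a diameter) or three (as a circumcircle).
The minimum enclosing circle is determined by three boundary points: P_3, P_4, P_7.
Their circumcentre is (-5/14, -23/28) with r² = 37925/784.
The farthest remaining point P_6 is at distance² 36805/784 ≤ 37925/784.

37925/784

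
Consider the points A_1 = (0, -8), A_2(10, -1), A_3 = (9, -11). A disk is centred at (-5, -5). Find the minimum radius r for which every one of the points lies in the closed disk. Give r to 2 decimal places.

15.52

The required radius is the distance from (-5, -5) to the farthest point.
Squared distances: 34, 241, 232.
Maximum is 241, attained at A_2.
r = √241 ≈ 15.52.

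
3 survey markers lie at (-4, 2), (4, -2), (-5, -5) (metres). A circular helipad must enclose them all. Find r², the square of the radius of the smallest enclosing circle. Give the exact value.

Call the three points A, B, C in the order given.
Side lengths²: AB² = 80, AC² = 50, BC² = 90.
Since BC² = 90 < 80 + 50 = 130, the triangle is acute, so the smallest enclosing circle is the circumcircle.
Circumcentre = (-1, -2), r² = 25.

25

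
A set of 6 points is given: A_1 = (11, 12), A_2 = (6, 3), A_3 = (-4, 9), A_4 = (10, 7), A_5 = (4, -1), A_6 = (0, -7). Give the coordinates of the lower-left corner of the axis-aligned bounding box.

x-range [-4, 11], y-range [-7, 12].
The lower-left corner is (-4, -7).

(-4, -7)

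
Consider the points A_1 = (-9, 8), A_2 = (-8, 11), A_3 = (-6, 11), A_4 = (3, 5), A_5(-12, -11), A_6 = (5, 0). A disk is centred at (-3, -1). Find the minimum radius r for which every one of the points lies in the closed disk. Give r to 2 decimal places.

The required radius is the distance from (-3, -1) to the farthest point.
Squared distances: 117, 169, 153, 72, 181, 65.
Maximum is 181, attained at A_5.
r = √181 ≈ 13.45.

13.45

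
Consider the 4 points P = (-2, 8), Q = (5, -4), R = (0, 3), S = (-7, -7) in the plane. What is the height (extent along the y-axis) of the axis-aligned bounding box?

15

max y = 8, min y = -7, so height = 15.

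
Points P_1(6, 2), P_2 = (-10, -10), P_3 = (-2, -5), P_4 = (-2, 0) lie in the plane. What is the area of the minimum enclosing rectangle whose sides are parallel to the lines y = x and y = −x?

84

In coordinates u = x + y, v = x − y the rectangle is axis-aligned; the map (x,y)→(u,v) scales areas by 2.
u-values: 8, -20, -7, -2; range = 8 − (-20) = 28.
v-values: 4, 0, 3, -2; range = 4 − (-2) = 6.
Area = (28 × 6) / 2 = 84.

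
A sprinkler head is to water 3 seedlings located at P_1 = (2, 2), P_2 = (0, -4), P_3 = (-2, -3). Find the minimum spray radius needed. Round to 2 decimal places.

Side lengths²: P_1P_2² = 40, P_1P_3² = 41, P_2P_3² = 5.
Since P_1P_3² = 41 < 40 + 5 = 45, the triangle is acute, so the smallest enclosing circle is the circumcircle.
Circumcentre = (5/14, -11/14), r² = 1025/98.
r = √(1025/98) ≈ 3.23.

3.23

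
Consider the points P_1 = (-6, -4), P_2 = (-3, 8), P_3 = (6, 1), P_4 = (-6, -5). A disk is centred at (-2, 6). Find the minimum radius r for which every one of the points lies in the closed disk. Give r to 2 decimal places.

11.70

The required radius is the distance from (-2, 6) to the farthest point.
Squared distances: 116, 5, 89, 137.
Maximum is 137, attained at P_4.
r = √137 ≈ 11.70.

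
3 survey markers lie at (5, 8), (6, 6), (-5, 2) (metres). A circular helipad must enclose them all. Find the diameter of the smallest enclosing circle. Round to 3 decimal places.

Call the three points A, B, C in the order given.
Side lengths²: AB² = 5, AC² = 136, BC² = 137.
Since BC² = 137 < 136 + 5 = 141, the triangle is acute, so the smallest enclosing circle is the circumcircle.
Circumcentre = (9/26, 115/26), r² = 11645/338.
Diameter = 2r = 2√(11645/338) ≈ 11.739.

11.739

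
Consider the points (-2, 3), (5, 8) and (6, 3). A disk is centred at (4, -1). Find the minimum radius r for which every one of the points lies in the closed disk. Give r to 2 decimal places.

The required radius is the distance from (4, -1) to the farthest point.
Squared distances: 52, 82, 20.
Maximum is 82, attained at (5, 8).
r = √82 ≈ 9.06.

9.06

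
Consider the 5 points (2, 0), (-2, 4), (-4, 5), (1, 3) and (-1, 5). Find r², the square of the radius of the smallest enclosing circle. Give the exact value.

A smallest enclosing disk is always determined by at most three of the input points on its boundary.
The farthest pair is (2, 0)–(-4, 5) with squared distance 61. The circle on this segment as diameter has centre (-1, 2.5) and r² = 61/4 = 15.25.
Check (-2, 4): distance² to centre = 3.25 ≤ 15.25, so it lies inside.
All remaining points lie in this disk, and no smaller disk contains both endpoints, so this is the minimum enclosing circle.

15.25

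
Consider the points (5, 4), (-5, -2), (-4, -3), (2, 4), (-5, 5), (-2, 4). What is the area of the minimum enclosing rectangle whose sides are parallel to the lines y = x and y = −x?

88

In coordinates u = x + y, v = x − y the rectangle is axis-aligned; the map (x,y)→(u,v) scales areas by 2.
u-values: 9, -7, -7, 6, 0, 2; range = 9 − (-7) = 16.
v-values: 1, -3, -1, -2, -10, -6; range = 1 − (-10) = 11.
Area = (16 × 11) / 2 = 88.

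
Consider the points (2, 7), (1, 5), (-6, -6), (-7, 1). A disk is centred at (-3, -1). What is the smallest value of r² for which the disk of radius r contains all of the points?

The required radius is the distance from (-3, -1) to the farthest point.
Squared distances: 89, 52, 34, 20.
Maximum is 89, attained at (2, 7).

89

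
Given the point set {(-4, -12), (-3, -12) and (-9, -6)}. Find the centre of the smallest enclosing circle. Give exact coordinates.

Call the three points A, B, C in the order given.
Side lengths²: AB² = 1, AC² = 61, BC² = 72.
Since BC² = 72 ≥ 61 + 1 = 62, the angle opposite BC is not acute, so the smallest enclosing circle has BC as diameter.
Centre = midpoint of BC = (-6, -9), r² = 72/4 = 18.
Centre = (-6, -9).

(-6, -9)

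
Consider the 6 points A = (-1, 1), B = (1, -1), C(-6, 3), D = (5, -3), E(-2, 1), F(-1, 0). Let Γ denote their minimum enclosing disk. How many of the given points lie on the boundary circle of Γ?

The farthest pair is C–D with squared distance 157. The circle on this segment as diameter has centre (-0.5, 0) and r² = 157/4 = 39.25.
Check A: distance² to centre = 1.25 ≤ 39.25, so it lies inside.
All remaining points lie in this disk, and no smaller disk contains both endpoints, so this is the minimum enclosing circle.
The points at distance exactly r from the centre are C, D — 2 points.

2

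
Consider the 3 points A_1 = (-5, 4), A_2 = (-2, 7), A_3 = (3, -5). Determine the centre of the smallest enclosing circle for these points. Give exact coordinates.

(0.5, 1)

Side lengths²: A_1A_2² = 18, A_1A_3² = 145, A_2A_3² = 169.
Since A_2A_3² = 169 ≥ 145 + 18 = 163, the angle opposite A_2A_3 is not acute, so the smallest enclosing circle has A_2A_3 as diameter.
Centre = midpoint of A_2A_3 = (0.5, 1), r² = 169/4 = 42.25.
Centre = (0.5, 1).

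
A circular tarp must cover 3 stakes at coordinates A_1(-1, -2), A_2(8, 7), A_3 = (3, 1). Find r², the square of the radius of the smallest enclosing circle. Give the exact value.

40.5

Side lengths²: A_1A_2² = 162, A_1A_3² = 25, A_2A_3² = 61.
Since A_1A_2² = 162 ≥ 61 + 25 = 86, the angle opposite A_1A_2 is not acute, so the smallest enclosing circle has A_1A_2 as diameter.
Centre = midpoint of A_1A_2 = (3.5, 2.5), r² = 162/4 = 40.5.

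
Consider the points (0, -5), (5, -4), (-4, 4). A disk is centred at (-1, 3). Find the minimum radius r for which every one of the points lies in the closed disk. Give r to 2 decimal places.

The required radius is the distance from (-1, 3) to the farthest point.
Squared distances: 65, 85, 10.
Maximum is 85, attained at (5, -4).
r = √85 ≈ 9.22.

9.22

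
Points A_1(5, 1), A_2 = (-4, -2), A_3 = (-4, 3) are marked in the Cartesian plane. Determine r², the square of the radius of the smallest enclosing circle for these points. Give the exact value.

Side lengths²: A_1A_2² = 90, A_1A_3² = 85, A_2A_3² = 25.
Since A_1A_2² = 90 < 85 + 25 = 110, the triangle is acute, so the smallest enclosing circle is the circumcircle.
Circumcentre = (1/6, 0.5), r² = 425/18.

425/18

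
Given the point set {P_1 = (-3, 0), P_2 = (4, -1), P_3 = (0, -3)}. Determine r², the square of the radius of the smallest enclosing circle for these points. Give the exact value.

Side lengths²: P_1P_2² = 50, P_1P_3² = 18, P_2P_3² = 20.
Since P_1P_2² = 50 ≥ 20 + 18 = 38, the angle opposite P_1P_2 is not acute, so the smallest enclosing circle has P_1P_2 as diameter.
Centre = midpoint of P_1P_2 = (0.5, -0.5), r² = 50/4 = 12.5.

12.5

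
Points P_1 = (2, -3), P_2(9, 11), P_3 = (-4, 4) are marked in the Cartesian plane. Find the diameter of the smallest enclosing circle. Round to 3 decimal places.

Side lengths²: P_1P_2² = 245, P_1P_3² = 85, P_2P_3² = 218.
Since P_1P_2² = 245 < 218 + 85 = 303, the triangle is acute, so the smallest enclosing circle is the circumcircle.
Circumcentre = (151/38, 181/38), r² = 46325/722.
Diameter = 2r = 2√(46325/722) ≈ 16.020.

16.020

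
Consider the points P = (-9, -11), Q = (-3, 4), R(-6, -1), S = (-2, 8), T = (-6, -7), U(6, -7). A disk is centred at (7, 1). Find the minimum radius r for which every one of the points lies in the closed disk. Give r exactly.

20

The required radius is the distance from (7, 1) to the farthest point.
Squared distances: 400, 109, 173, 130, 233, 65.
Maximum is 400, attained at P.
r = √400 = 20.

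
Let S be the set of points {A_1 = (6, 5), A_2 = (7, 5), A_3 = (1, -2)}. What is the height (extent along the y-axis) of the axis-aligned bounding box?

max y = 5, min y = -2, so height = 7.

7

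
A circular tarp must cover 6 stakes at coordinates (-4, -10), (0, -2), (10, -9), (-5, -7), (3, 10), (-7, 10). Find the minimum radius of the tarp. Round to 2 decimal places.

The minimum enclosing circle of a finite set is fixed by two of the points (as a diameter) or three (as a circumcircle).
The farthest pair is (10, -9)–(-7, 10) with squared distance 650. The circle on this segment as diameter has centre (1.5, 0.5) and r² = 650/4 = 162.5.
Check (-4, -10): distance² to centre = 140.5 ≤ 162.5, so it lies inside.
All remaining points lie in this disk, and no smaller disk contains both endpoints, so this is the minimum enclosing circle.
r = √(162.5) ≈ 12.75.

12.75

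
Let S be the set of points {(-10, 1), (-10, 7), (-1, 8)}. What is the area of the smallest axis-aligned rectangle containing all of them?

63

x ranges over [-10, -1], width 9.
y ranges over [1, 8], height 7.
Area = 9 × 7 = 63.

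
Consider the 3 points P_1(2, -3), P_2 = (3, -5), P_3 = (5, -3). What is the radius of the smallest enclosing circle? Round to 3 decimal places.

1.581

Side lengths²: P_1P_2² = 5, P_1P_3² = 9, P_2P_3² = 8.
Since P_1P_3² = 9 < 8 + 5 = 13, the triangle is acute, so the smallest enclosing circle is the circumcircle.
Circumcentre = (3.5, -3.5), r² = 2.5.
r = √(2.5) ≈ 1.581.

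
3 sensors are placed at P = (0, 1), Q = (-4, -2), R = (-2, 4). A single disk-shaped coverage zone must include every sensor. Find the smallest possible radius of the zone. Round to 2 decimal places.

3.16

Side lengths²: PQ² = 25, PR² = 13, QR² = 40.
Since QR² = 40 ≥ 25 + 13 = 38, the angle opposite QR is not acute, so the smallest enclosing circle has QR as diameter.
Centre = midpoint of QR = (-3, 1), r² = 40/4 = 10.
r = √10 ≈ 3.16.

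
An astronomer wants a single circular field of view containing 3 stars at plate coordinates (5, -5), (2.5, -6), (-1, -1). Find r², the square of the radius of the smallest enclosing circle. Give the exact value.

13

Call the three points A, B, C in the order given.
Side lengths²: AB² = 7.25, AC² = 52, BC² = 37.25.
Since AC² = 52 ≥ 37.25 + 7.25 = 44.5, the angle opposite AC is not acute, so the smallest enclosing circle has AC as diameter.
Centre = midpoint of AC = (2, -3), r² = 52/4 = 13.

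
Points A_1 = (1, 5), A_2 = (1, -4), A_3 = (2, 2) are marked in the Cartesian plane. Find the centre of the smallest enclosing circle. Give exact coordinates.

Side lengths²: A_1A_2² = 81, A_1A_3² = 10, A_2A_3² = 37.
Since A_1A_2² = 81 ≥ 37 + 10 = 47, the angle opposite A_1A_2 is not acute, so the smallest enclosing circle has A_1A_2 as diameter.
Centre = midpoint of A_1A_2 = (1, 0.5), r² = 81/4 = 20.25.
Centre = (1, 0.5).

(1, 0.5)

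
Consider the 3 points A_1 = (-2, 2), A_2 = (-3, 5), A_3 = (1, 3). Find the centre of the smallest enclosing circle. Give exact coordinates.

Side lengths²: A_1A_2² = 10, A_1A_3² = 10, A_2A_3² = 20.
Since A_2A_3² = 20 ≥ 10 + 10 = 20, the angle opposite A_2A_3 is not acute, so the smallest enclosing circle has A_2A_3 as diameter.
Centre = midpoint of A_2A_3 = (-1, 4), r² = 20/4 = 5.
Centre = (-1, 4).

(-1, 4)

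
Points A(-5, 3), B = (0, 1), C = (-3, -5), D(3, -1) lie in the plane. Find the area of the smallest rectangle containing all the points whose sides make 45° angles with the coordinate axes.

60

In coordinates u = x + y, v = x − y the rectangle is axis-aligned; the map (x,y)→(u,v) scales areas by 2.
u-values: -2, 1, -8, 2; range = 2 − (-8) = 10.
v-values: -8, -1, 2, 4; range = 4 − (-8) = 12.
Area = (10 × 12) / 2 = 60.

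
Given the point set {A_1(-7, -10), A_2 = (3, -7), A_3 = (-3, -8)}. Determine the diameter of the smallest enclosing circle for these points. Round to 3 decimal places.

Side lengths²: A_1A_2² = 109, A_1A_3² = 20, A_2A_3² = 37.
Since A_1A_2² = 109 ≥ 37 + 20 = 57, the angle opposite A_1A_2 is not acute, so the smallest enclosing circle has A_1A_2 as diameter.
Centre = midpoint of A_1A_2 = (-2, -8.5), r² = 109/4 = 27.25.
Diameter = 2r = 2√(27.25) ≈ 10.440.

10.440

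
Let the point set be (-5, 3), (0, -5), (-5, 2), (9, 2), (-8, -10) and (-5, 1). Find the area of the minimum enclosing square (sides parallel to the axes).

289

The bounding box has width 17 and height 13.
An axis-aligned square enclosing the set must have side ≥ max(width, height).
So the minimum side is max(17, 13) = 17.
Area = 17² = 289.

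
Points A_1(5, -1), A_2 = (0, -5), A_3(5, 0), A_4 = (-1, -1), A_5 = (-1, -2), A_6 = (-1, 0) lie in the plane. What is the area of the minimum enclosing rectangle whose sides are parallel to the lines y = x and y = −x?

35

In coordinates u = x + y, v = x − y the rectangle is axis-aligned; the map (x,y)→(u,v) scales areas by 2.
u-values: 4, -5, 5, -2, -3, -1; range = 5 − (-5) = 10.
v-values: 6, 5, 5, 0, 1, -1; range = 6 − (-1) = 7.
Area = (10 × 7) / 2 = 35.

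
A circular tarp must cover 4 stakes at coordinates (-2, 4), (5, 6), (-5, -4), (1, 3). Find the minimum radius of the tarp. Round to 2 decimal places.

The farthest pair is (5, 6)–(-5, -4) with squared distance 200. The circle on this segment as diameter has centre (0, 1) and r² = 200/4 = 50.
Check (-2, 4): distance² to centre = 13 ≤ 50, so it lies inside.
All remaining points lie in this disk, and no smaller disk contains both endpoints, so this is the minimum enclosing circle.
r = √50 ≈ 7.07.

7.07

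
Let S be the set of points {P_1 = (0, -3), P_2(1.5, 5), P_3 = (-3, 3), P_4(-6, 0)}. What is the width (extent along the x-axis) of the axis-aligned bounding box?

7.5

max x = 1.5, min x = -6, so width = 7.5.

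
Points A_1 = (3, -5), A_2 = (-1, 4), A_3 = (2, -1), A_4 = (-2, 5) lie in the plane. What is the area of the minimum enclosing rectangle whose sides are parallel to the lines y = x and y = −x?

In coordinates u = x + y, v = x − y the rectangle is axis-aligned; the map (x,y)→(u,v) scales areas by 2.
u-values: -2, 3, 1, 3; range = 3 − (-2) = 5.
v-values: 8, -5, 3, -7; range = 8 − (-7) = 15.
Area = (5 × 15) / 2 = 37.5.

37.5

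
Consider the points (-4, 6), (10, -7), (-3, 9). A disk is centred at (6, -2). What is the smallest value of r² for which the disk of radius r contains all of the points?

The required radius is the distance from (6, -2) to the farthest point.
Squared distances: 164, 41, 202.
Maximum is 202, attained at (-3, 9).

202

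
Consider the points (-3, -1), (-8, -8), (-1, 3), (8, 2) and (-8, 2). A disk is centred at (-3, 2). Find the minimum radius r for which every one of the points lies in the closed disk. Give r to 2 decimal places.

The required radius is the distance from (-3, 2) to the farthest point.
Squared distances: 9, 125, 5, 121, 25.
Maximum is 125, attained at (-8, -8).
r = √125 ≈ 11.18.

11.18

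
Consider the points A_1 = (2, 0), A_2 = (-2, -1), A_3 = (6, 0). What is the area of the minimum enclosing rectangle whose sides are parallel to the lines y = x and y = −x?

In coordinates u = x + y, v = x − y the rectangle is axis-aligned; the map (x,y)→(u,v) scales areas by 2.
u-values: 2, -3, 6; range = 6 − (-3) = 9.
v-values: 2, -1, 6; range = 6 − (-1) = 7.
Area = (9 × 7) / 2 = 31.5.

31.5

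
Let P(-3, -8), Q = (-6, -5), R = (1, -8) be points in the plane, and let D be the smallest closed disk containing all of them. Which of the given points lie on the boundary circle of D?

Q, R

Side lengths²: PQ² = 18, PR² = 16, QR² = 58.
Since QR² = 58 ≥ 18 + 16 = 34, the angle opposite QR is not acute, so the smallest enclosing circle has QR as diameter.
Centre = midpoint of QR = (-2.5, -6.5), r² = 58/4 = 14.5.
The points at distance exactly r from the centre are Q, R — 2 points.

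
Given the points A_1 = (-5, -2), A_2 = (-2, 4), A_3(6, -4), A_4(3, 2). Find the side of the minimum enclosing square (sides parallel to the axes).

The bounding box has width 11 and height 8.
An axis-aligned square enclosing the set must have side ≥ max(width, height).
So the minimum side is max(11, 8) = 11.

11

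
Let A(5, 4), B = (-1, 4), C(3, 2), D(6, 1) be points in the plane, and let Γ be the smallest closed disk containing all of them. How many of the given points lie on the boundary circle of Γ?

By Welzl's lemma the MEC is supported by two points (diametrically opposite) or three points (on a circumcircle).
The farthest pair is B–D with squared distance 58. The circle on this segment as diameter has centre (2.5, 2.5) and r² = 58/4 = 14.5.
Check A: distance² to centre = 8.5 ≤ 14.5, so it lies inside.
All remaining points lie in this disk, and no smaller disk contains both endpoints, so this is the minimum enclosing circle.
The points at distance exactly r from the centre are B, D — 2 points.

2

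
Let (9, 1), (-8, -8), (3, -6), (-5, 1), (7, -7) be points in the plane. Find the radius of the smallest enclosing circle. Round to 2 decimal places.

9.62

By Welzl's lemma the MEC is supported by two points (diametrically opposite) or three points (on a circumcircle).
The farthest pair is (9, 1)–(-8, -8) with squared distance 370. The circle on this segment as diameter has centre (0.5, -3.5) and r² = 370/4 = 92.5.
Check (3, -6): distance² to centre = 12.5 ≤ 92.5, so it lies inside.
All remaining points lie in this disk, and no smaller disk contains both endpoints, so this is the minimum enclosing circle.
r = √(92.5) ≈ 9.62.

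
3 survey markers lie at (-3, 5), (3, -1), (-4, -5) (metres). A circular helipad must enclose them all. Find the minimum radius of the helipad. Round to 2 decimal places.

5.21

Call the three points A, B, C in the order given.
Side lengths²: AB² = 72, AC² = 101, BC² = 65.
Since AC² = 101 < 72 + 65 = 137, the triangle is acute, so the smallest enclosing circle is the circumcircle.
Circumcentre = (-47/22, -3/22), r² = 6565/242.
r = √(6565/242) ≈ 5.21.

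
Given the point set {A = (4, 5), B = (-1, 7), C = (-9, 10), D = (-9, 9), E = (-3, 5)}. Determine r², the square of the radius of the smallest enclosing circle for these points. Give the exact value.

48.5

The minimum enclosing circle of a finite set is fixed by two of the points (as a diameter) or three (as a circumcircle).
The farthest pair is A–C with squared distance 194. The circle on this segment as diameter has centre (-2.5, 7.5) and r² = 194/4 = 48.5.
Check B: distance² to centre = 2.5 ≤ 48.5, so it lies inside.
All remaining points lie in this disk, and no smaller disk contains both endpoints, so this is the minimum enclosing circle.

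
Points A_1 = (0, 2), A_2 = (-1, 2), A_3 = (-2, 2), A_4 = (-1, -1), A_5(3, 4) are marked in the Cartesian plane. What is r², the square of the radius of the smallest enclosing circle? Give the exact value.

The farthest pair is A_4–A_5 with squared distance 41. The circle on this segment as diameter has centre (1, 1.5) and r² = 41/4 = 10.25.
Check A_1: distance² to centre = 1.25 ≤ 10.25, so it lies inside.
All remaining points lie in this disk, and no smaller disk contains both endpoints, so this is the minimum enclosing circle.

10.25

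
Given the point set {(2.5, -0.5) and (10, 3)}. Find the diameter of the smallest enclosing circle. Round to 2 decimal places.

The smallest circle enclosing two points has them as diameter endpoints.
Centre = midpoint = (6.25, 1.25); r² = |(2.5, -0.5)−(10, 3)|²/4 = 68.5/4 = 17.125.
Diameter = 2r = 2√(17.125) ≈ 8.28.

8.28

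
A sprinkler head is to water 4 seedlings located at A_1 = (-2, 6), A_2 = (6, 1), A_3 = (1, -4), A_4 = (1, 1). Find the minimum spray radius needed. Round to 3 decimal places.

By Welzl's lemma the MEC is supported by two points (diametrically opposite) or three points (on a circumcircle).
The minimum enclosing circle is determined by three boundary points: A_1, A_2, A_3.
Their circumcentre is (17/26, 35/26) with r² = 9701/338.
The farthest remaining point A_4 is at distance² 81/338 ≤ 9701/338.
r = √(9701/338) ≈ 5.357.

5.357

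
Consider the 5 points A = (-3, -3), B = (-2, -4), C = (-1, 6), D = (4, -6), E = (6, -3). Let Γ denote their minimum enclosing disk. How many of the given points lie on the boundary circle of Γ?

The minimum enclosing circle of a finite set is fixed by two of the points (as a diameter) or three (as a circumcircle).
The farthest pair is C–D with squared distance 169. The circle on this segment as diameter has centre (1.5, 0) and r² = 169/4 = 42.25.
Check A: distance² to centre = 29.25 ≤ 42.25, so it lies inside.
All remaining points lie in this disk, and no smaller disk contains both endpoints, so this is the minimum enclosing circle.
The points at distance exactly r from the centre are C, D — 2 points.

2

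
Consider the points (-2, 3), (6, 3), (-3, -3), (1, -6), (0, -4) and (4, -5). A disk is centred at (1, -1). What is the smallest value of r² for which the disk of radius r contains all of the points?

The required radius is the distance from (1, -1) to the farthest point.
Squared distances: 25, 41, 20, 25, 10, 25.
Maximum is 41, attained at (6, 3).

41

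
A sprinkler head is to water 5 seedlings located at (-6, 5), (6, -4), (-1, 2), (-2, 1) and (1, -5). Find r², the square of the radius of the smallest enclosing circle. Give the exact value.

The minimum enclosing circle of a finite set is fixed by two of the points (as a diameter) or three (as a circumcircle).
The farthest pair is (-6, 5)–(6, -4) with squared distance 225. The circle on this segment as diameter has centre (0, 0.5) and r² = 225/4 = 56.25.
Check (-1, 2): distance² to centre = 3.25 ≤ 56.25, so it lies inside.
All remaining points lie in this disk, and no smaller disk contains both endpoints, so this is the minimum enclosing circle.

56.25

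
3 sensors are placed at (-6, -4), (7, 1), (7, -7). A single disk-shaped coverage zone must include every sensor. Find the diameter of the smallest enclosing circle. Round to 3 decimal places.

14.294

Call the three points A, B, C in the order given.
Side lengths²: AB² = 194, AC² = 178, BC² = 64.
Since AB² = 194 < 178 + 64 = 242, the triangle is acute, so the smallest enclosing circle is the circumcircle.
Circumcentre = (14/13, -3), r² = 8633/169.
Diameter = 2r = 2√(8633/169) ≈ 14.294.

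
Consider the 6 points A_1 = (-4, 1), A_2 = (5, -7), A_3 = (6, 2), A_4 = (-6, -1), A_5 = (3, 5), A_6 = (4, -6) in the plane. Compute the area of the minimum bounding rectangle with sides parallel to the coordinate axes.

x ranges over [-6, 6], width 12.
y ranges over [-7, 5], height 12.
Area = 12 × 12 = 144.

144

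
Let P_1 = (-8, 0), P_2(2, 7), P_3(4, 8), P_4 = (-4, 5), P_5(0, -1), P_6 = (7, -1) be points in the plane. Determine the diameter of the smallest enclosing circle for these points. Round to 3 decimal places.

15.582

The minimum enclosing circle is determined by three boundary points: P_1, P_3, P_6.
Their circumcentre is (-4/11, 17/11) with r² = 7345/121.
The farthest remaining point P_2 is at distance² 4276/121 ≤ 7345/121.
Diameter = 2r = 2√(7345/121) ≈ 15.582.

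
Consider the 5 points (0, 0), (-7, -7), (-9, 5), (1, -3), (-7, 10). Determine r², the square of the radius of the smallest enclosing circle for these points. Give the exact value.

72.8125

A smallest enclosing disk is always determined by at most three of the input points on its boundary.
The minimum enclosing circle is determined by three boundary points: (-7, -7), (1, -3), (-7, 10).
Their circumcentre is (-6.25, 1.5) with r² = 72.8125.
The farthest remaining point (0, 0) is at distance² 41.3125 ≤ 72.8125.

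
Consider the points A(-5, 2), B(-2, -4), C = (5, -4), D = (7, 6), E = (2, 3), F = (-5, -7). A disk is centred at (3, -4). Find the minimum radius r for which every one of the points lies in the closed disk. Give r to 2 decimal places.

10.77

The required radius is the distance from (3, -4) to the farthest point.
Squared distances: 100, 25, 4, 116, 50, 73.
Maximum is 116, attained at D.
r = √116 ≈ 10.77.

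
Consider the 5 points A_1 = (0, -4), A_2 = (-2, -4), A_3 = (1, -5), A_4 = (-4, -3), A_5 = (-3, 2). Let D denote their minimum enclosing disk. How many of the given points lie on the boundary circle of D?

The minimum enclosing circle of a finite set is fixed by two of the points (as a diameter) or three (as a circumcircle).
The farthest pair is A_3–A_5 with squared distance 65. The circle on this segment as diameter has centre (-1, -1.5) and r² = 65/4 = 16.25.
Check A_1: distance² to centre = 7.25 ≤ 16.25, so it lies inside.
All remaining points lie in this disk, and no smaller disk contains both endpoints, so this is the minimum enclosing circle.
The points at distance exactly r from the centre are A_3, A_5 — 2 points.

2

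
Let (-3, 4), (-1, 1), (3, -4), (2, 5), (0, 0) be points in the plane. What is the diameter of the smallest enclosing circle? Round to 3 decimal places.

10.038

The minimum enclosing circle of a finite set is fixed by two of the points (as a diameter) or three (as a circumcircle).
The minimum enclosing circle is determined by three boundary points: (-3, 4), (3, -4), (2, 5).
Their circumcentre is (8/23, 6/23) with r² = 13325/529.
The farthest remaining point (-1, 1) is at distance² 1250/529 ≤ 13325/529.
Diameter = 2r = 2√(13325/529) ≈ 10.038.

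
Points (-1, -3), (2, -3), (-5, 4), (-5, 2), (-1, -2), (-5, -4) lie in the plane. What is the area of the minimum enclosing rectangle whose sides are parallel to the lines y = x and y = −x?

In coordinates u = x + y, v = x − y the rectangle is axis-aligned; the map (x,y)→(u,v) scales areas by 2.
u-values: -4, -1, -1, -3, -3, -9; range = -1 − (-9) = 8.
v-values: 2, 5, -9, -7, 1, -1; range = 5 − (-9) = 14.
Area = (8 × 14) / 2 = 56.

56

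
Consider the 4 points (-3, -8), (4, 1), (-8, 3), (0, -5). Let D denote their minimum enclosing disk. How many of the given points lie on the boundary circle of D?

3

By Welzl's lemma the MEC is supported by two points (diametrically opposite) or three points (on a circumcircle).
The minimum enclosing circle is determined by three boundary points: (-3, -8), (4, 1), (-8, 3).
Their circumcentre is (-154/61, -70/61) with r² = 175565/3721.
The farthest remaining point (0, -5) is at distance² 78941/3721 ≤ 175565/3721.
The points at distance exactly r from the centre are (-3, -8), (4, 1), (-8, 3) — 3 points.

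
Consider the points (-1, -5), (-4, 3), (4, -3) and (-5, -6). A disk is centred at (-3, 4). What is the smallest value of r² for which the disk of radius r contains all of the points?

104

The required radius is the distance from (-3, 4) to the farthest point.
Squared distances: 85, 2, 98, 104.
Maximum is 104, attained at (-5, -6).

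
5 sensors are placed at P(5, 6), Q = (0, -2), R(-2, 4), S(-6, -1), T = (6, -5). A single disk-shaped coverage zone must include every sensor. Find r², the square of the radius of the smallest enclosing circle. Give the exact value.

By Welzl's lemma the MEC is supported by two points (diametrically opposite) or three points (on a circumcircle).
The minimum enclosing circle is determined by three boundary points: P, S, T.
Their circumcentre is (1.03125, 0.09375) with r² = 50.634765625.
The farthest remaining point R is at distance² 24.447265625 ≤ 50.634765625.

50.634765625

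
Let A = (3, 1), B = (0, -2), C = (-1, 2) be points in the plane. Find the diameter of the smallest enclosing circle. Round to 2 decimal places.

4.81

Side lengths²: AB² = 18, AC² = 17, BC² = 17.
Since AB² = 18 < 17 + 17 = 34, the triangle is acute, so the smallest enclosing circle is the circumcircle.
Circumcentre = (0.7, 0.3), r² = 5.78.
Diameter = 2r = 2√(5.78) ≈ 4.81.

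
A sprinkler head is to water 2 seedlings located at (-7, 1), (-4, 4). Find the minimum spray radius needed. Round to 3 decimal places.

The smallest circle enclosing two points has them as diameter endpoints.
Centre = midpoint = (-5.5, 2.5); r² = |(-7, 1)−(-4, 4)|²/4 = 18/4 = 4.5.
r = √(4.5) ≈ 2.121.

2.121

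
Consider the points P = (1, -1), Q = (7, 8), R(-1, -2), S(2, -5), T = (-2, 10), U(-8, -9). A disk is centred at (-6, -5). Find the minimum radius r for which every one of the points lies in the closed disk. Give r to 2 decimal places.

18.38

The required radius is the distance from (-6, -5) to the farthest point.
Squared distances: 65, 338, 34, 64, 241, 20.
Maximum is 338, attained at Q.
r = √338 ≈ 18.38.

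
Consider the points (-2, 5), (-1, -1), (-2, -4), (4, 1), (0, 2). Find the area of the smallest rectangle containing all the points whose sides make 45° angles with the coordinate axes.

55

In coordinates u = x + y, v = x − y the rectangle is axis-aligned; the map (x,y)→(u,v) scales areas by 2.
u-values: 3, -2, -6, 5, 2; range = 5 − (-6) = 11.
v-values: -7, 0, 2, 3, -2; range = 3 − (-7) = 10.
Area = (11 × 10) / 2 = 55.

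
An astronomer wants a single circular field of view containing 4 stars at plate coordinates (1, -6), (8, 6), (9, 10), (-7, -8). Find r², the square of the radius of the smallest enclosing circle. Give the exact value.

145

By Welzl's lemma the MEC is supported by two points (diametrically opposite) or three points (on a circumcircle).
The farthest pair is (9, 10)–(-7, -8) with squared distance 580. The circle on this segment as diameter has centre (1, 1) and r² = 580/4 = 145.
Check (1, -6): distance² to centre = 49 ≤ 145, so it lies inside.
All remaining points lie in this disk, and no smaller disk contains both endpoints, so this is the minimum enclosing circle.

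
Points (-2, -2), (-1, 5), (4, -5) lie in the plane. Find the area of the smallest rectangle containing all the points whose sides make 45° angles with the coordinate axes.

60

In coordinates u = x + y, v = x − y the rectangle is axis-aligned; the map (x,y)→(u,v) scales areas by 2.
u-values: -4, 4, -1; range = 4 − (-4) = 8.
v-values: 0, -6, 9; range = 9 − (-6) = 15.
Area = (8 × 15) / 2 = 60.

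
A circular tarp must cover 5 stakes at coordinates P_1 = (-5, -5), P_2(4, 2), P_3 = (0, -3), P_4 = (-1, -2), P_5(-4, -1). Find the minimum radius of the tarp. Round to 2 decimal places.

5.70

The farthest pair is P_1–P_2 with squared distance 130. The circle on this segment as diameter has centre (-0.5, -1.5) and r² = 130/4 = 32.5.
Check P_3: distance² to centre = 2.5 ≤ 32.5, so it lies inside.
All remaining points lie in this disk, and no smaller disk contains both endpoints, so this is the minimum enclosing circle.
r = √(32.5) ≈ 5.70.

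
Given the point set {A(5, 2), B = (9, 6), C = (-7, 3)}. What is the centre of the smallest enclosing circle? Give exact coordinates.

(1, 4.5)

Side lengths²: AB² = 32, AC² = 145, BC² = 265.
Since BC² = 265 ≥ 145 + 32 = 177, the angle opposite BC is not acute, so the smallest enclosing circle has BC as diameter.
Centre = midpoint of BC = (1, 4.5), r² = 265/4 = 66.25.
Centre = (1, 4.5).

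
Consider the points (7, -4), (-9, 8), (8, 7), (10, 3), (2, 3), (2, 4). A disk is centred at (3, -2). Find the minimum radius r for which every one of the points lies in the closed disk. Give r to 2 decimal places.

15.62

The required radius is the distance from (3, -2) to the farthest point.
Squared distances: 20, 244, 106, 74, 26, 37.
Maximum is 244, attained at (-9, 8).
r = √244 ≈ 15.62.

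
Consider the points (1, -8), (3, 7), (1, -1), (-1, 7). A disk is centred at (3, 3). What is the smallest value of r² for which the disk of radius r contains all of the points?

125

The required radius is the distance from (3, 3) to the farthest point.
Squared distances: 125, 16, 20, 32.
Maximum is 125, attained at (1, -8).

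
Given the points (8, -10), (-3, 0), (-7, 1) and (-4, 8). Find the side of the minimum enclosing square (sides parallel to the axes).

The bounding box has width 15 and height 18.
An axis-aligned square enclosing the set must have side ≥ max(width, height).
So the minimum side is max(15, 18) = 18.

18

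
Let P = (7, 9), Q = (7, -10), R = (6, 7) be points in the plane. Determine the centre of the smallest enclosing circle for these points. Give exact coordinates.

Side lengths²: PQ² = 361, PR² = 5, QR² = 290.
Since PQ² = 361 ≥ 290 + 5 = 295, the angle opposite PQ is not acute, so the smallest enclosing circle has PQ as diameter.
Centre = midpoint of PQ = (7, -0.5), r² = 361/4 = 90.25.
Centre = (7, -0.5).

(7, -0.5)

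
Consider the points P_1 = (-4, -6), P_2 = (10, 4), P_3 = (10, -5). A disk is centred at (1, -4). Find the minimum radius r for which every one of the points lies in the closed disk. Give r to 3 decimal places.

12.042

The required radius is the distance from (1, -4) to the farthest point.
Squared distances: 29, 145, 82.
Maximum is 145, attained at P_2.
r = √145 ≈ 12.042.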